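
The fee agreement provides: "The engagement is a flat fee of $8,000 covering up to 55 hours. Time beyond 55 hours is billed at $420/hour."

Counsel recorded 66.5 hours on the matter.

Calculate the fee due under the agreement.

$12,830.00

Flat fee: $8,000.00
Excess hours: 66.5 − 55 = 11.5
Overrun: 11.5 × $420 = $4,830.00
Total: $8,000.00 + $4,830.00 = $12,830.00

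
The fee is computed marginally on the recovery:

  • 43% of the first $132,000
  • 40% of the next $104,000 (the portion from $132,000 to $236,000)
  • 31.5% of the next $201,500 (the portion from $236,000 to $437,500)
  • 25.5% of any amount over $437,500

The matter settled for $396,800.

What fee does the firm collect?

$149,012.00

First $132,000 at 43% = $56,760.00
Next $104,000 at 40% = $41,600.00
Remaining $160,800 at 31.5% = $50,652.00
Fee: $56,760.00 + $41,600.00 + $50,652.00 = $149,012.00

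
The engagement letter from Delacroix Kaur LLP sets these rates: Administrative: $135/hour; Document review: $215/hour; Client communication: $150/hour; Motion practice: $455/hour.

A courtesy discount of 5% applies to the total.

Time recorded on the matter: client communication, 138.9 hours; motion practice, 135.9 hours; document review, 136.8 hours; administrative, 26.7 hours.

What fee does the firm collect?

Administrative: 26.7 × $135 = $3,604.50
Document review: 136.8 × $215 = $29,412.00
Client communication: 138.9 × $150 = $20,835.00
Motion practice: 135.9 × $455 = $61,834.50
Subtotal: $115,686.00
Less 5% discount: −$5,784.30
Total: $115,686.00 − $5,784.30 = $109,901.70

$109,901.70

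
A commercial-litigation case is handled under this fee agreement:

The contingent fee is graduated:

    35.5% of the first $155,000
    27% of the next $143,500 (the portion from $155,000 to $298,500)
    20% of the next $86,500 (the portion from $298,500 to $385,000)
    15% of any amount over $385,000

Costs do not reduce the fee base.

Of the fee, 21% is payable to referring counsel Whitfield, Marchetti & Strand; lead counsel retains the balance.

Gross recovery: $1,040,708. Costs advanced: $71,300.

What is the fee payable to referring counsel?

$43,979.50

Fee base is the gross recovery, $1,040,708; costs are reimbursed separately.
First $155,000 at 35.5% = $55,025.00
Next $143,500 at 27% = $38,745.00
Next $86,500 at 20% = $17,300.00
Remaining $655,708 at 15% = $98,356.20
Fee: $55,025.00 + $38,745.00 + $17,300.00 + $98,356.20 = $209,426.20
Referral share: 21% of $209,426.20 = $43,979.50; lead counsel retains $209,426.20 − $43,979.50 = $165,446.70.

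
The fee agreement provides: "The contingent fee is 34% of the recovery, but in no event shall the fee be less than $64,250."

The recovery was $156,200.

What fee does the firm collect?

34% of $156,200 = $53,108.00
That is below the $64,250 minimum, so the minimum applies.

$64,250.00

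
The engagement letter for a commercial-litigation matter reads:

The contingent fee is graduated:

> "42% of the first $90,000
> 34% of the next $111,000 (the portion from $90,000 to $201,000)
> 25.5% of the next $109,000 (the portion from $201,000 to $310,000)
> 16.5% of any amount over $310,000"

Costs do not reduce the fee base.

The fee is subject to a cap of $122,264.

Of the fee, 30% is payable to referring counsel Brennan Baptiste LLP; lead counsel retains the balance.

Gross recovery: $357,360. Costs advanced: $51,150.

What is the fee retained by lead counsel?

$77,804.58

Fee base is the gross recovery, $357,360; costs are reimbursed separately.
First $90,000 at 42% = $37,800.00
Next $111,000 at 34% = $37,740.00
Next $109,000 at 25.5% = $27,795.00
Remaining $47,360 at 16.5% = $7,814.40
Fee: $37,800.00 + $37,740.00 + $27,795.00 + $7,814.40 = $111,149.40
$111,149.40 is under the $122,264 cap.
Referral share: 30% of $111,149.40 = $33,344.82; lead counsel retains $111,149.40 − $33,344.82 = $77,804.58.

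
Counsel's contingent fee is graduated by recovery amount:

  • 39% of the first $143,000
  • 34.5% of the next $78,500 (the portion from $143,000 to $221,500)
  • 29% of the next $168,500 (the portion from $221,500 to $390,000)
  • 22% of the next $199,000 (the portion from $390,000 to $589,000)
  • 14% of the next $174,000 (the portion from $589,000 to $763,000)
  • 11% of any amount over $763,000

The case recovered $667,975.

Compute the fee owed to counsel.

First $143,000 at 39% = $55,770.00
Next $78,500 at 34.5% = $27,082.50
Next $168,500 at 29% = $48,865.00
Next $199,000 at 22% = $43,780.00
Remaining $78,975 at 14% = $11,056.50
Fee: $55,770.00 + $27,082.50 + $48,865.00 + $43,780.00 + $11,056.50 = $186,554.00

$186,554.00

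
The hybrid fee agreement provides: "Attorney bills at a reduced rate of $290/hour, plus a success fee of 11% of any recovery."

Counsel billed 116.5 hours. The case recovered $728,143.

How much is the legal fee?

Hourly: 116.5 × $290 = $33,785.00
Success fee: 11% of $728,143 = $80,095.73
Total: $33,785.00 + $80,095.73 = $113,880.73

$113,880.73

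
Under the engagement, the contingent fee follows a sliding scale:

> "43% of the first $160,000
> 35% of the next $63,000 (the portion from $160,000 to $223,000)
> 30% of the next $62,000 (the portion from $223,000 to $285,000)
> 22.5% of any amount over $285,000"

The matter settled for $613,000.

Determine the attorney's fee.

$183,250.00

First $160,000 at 43% = $68,800.00
Next $63,000 at 35% = $22,050.00
Next $62,000 at 30% = $18,600.00
Remaining $328,000 at 22.5% = $73,800.00
Fee: $68,800.00 + $22,050.00 + $18,600.00 + $73,800.00 = $183,250.00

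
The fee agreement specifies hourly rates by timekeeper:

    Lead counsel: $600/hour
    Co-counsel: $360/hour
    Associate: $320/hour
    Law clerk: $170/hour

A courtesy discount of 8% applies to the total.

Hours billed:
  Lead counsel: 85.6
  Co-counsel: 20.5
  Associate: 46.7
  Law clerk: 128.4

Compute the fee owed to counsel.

Lead counsel: 85.6 × $600 = $51,360.00
Co-counsel: 20.5 × $360 = $7,380.00
Associate: 46.7 × $320 = $14,944.00
Law clerk: 128.4 × $170 = $21,828.00
Subtotal: $95,512.00
Less 8% discount: −$7,640.96
Total: $95,512.00 − $7,640.96 = $87,871.04

$87,871.04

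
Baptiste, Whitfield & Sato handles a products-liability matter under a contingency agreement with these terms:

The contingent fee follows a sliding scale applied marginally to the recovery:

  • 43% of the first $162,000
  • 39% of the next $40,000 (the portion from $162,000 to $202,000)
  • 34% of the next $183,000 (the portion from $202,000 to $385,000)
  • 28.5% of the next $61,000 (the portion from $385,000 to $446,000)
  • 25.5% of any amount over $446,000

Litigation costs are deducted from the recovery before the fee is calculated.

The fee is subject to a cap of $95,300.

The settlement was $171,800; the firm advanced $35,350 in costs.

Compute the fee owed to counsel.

Fee base (net of costs): $171,800 − $35,350 = $136,450
First $136,450 at 43% = $58,673.50
$58,673.50 is under the $95,300 cap.

$58,673.50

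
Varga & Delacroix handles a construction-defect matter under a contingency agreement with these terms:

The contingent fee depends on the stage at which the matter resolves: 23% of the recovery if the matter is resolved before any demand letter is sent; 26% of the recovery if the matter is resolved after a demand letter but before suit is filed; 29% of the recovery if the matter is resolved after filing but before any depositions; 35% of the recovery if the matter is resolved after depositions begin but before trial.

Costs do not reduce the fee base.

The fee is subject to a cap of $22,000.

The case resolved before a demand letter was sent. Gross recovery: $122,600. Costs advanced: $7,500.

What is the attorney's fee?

Fee base is the gross recovery, $122,600; costs are reimbursed separately.
The matter resolved before a demand letter was sent, so the 23% rate applies.
$122,600 × 23% = $28,198.00
$28,198.00 exceeds the $22,000 cap, so the fee is capped at $22,000.00.

$22,000.00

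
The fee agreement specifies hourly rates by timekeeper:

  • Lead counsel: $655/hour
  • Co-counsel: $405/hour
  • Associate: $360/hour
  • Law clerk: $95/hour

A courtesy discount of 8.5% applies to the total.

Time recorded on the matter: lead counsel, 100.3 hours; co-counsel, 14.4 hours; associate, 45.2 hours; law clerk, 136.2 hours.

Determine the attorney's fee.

Lead counsel: 100.3 × $655 = $65,696.50
Co-counsel: 14.4 × $405 = $5,832.00
Associate: 45.2 × $360 = $16,272.00
Law clerk: 136.2 × $95 = $12,939.00
Subtotal: $100,739.50
Less 8.5% discount: −$8,562.86
Total: $100,739.50 − $8,562.86 = $92,176.64

$92,176.64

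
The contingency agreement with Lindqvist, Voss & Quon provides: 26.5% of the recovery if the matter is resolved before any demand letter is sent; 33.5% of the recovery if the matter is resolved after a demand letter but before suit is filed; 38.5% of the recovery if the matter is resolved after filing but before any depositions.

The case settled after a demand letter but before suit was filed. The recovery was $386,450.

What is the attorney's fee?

$129,460.75

The matter settled after a demand letter but before suit was filed, so the 33.5% rate applies.
$386,450 × 33.5% = $129,460.75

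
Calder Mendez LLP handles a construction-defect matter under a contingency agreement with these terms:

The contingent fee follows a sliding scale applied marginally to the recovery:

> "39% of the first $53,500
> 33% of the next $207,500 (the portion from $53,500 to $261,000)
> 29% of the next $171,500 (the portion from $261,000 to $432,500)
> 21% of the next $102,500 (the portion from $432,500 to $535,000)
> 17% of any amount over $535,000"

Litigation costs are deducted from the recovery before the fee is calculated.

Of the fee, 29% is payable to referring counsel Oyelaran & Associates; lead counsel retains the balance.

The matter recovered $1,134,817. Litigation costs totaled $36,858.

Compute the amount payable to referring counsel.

Fee base (net of costs): $1,134,817 − $36,858 = $1,097,959
First $53,500 at 39% = $20,865.00
Next $207,500 at 33% = $68,475.00
Next $171,500 at 29% = $49,735.00
Next $102,500 at 21% = $21,525.00
Remaining $562,959 at 17% = $95,703.03
Fee: $20,865.00 + $68,475.00 + $49,735.00 + $21,525.00 + $95,703.03 = $256,303.03
Referral share: 29% of $256,303.03 = $74,327.88; lead counsel retains $256,303.03 − $74,327.88 = $181,975.15.

$74,327.88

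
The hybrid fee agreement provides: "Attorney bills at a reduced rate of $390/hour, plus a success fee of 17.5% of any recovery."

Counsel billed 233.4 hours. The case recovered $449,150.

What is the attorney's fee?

Hourly: 233.4 × $390 = $91,026.00
Success fee: 17.5% of $449,150 = $78,601.25
Total: $91,026.00 + $78,601.25 = $169,627.25

$169,627.25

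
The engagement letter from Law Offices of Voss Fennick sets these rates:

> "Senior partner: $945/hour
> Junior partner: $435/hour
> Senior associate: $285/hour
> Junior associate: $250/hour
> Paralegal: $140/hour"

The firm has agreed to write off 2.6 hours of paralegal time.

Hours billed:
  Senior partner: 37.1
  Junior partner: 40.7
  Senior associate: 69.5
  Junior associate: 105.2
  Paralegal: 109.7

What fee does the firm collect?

Senior partner: 37.1 × $945 = $35,059.50
Junior partner: 40.7 × $435 = $17,704.50
Senior associate: 69.5 × $285 = $19,807.50
Junior associate: 105.2 × $250 = $26,300.00
Paralegal: 109.7 × $140 = $15,358.00
Subtotal: $114,229.50
Write-off: 2.6 × $140 = $364.00
Total: $114,229.50 − $364.00 = $113,865.50

$113,865.50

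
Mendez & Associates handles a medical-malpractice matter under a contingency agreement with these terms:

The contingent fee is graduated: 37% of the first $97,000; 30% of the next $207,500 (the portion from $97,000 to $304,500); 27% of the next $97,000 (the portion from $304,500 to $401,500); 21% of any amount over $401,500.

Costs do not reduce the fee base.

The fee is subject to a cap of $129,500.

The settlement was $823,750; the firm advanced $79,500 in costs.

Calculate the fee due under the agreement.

$129,500.00

Fee base is the gross recovery, $823,750; costs are reimbursed separately.
First $97,000 at 37% = $35,890.00
Next $207,500 at 30% = $62,250.00
Next $97,000 at 27% = $26,190.00
Remaining $422,250 at 21% = $88,672.50
Fee: $35,890.00 + $62,250.00 + $26,190.00 + $88,672.50 = $213,002.50
$213,002.50 exceeds the $129,500 cap, so the fee is capped at $129,500.00.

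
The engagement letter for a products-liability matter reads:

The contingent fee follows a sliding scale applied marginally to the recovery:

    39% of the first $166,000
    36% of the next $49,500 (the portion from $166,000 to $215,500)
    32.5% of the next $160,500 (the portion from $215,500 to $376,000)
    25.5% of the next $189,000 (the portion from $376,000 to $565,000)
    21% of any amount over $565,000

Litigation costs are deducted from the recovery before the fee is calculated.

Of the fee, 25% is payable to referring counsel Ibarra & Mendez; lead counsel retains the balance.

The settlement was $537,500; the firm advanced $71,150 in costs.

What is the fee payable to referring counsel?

Fee base (net of costs): $537,500 − $71,150 = $466,350
First $166,000 at 39% = $64,740.00
Next $49,500 at 36% = $17,820.00
Next $160,500 at 32.5% = $52,162.50
Remaining $90,350 at 25.5% = $23,039.25
Fee: $64,740.00 + $17,820.00 + $52,162.50 + $23,039.25 = $157,761.75
Referral share: 25% of $157,761.75 = $39,440.44; lead counsel retains $157,761.75 − $39,440.44 = $118,321.31.

$39,440.44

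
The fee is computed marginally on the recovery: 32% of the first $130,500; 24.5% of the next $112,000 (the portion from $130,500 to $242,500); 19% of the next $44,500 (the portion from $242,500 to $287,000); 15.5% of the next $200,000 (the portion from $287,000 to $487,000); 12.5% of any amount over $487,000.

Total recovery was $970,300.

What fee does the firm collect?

First $130,500 at 32% = $41,760.00
Next $112,000 at 24.5% = $27,440.00
Next $44,500 at 19% = $8,455.00
Next $200,000 at 15.5% = $31,000.00
Remaining $483,300 at 12.5% = $60,412.50
Fee: $41,760.00 + $27,440.00 + $8,455.00 + $31,000.00 + $60,412.50 = $169,067.50

$169,067.50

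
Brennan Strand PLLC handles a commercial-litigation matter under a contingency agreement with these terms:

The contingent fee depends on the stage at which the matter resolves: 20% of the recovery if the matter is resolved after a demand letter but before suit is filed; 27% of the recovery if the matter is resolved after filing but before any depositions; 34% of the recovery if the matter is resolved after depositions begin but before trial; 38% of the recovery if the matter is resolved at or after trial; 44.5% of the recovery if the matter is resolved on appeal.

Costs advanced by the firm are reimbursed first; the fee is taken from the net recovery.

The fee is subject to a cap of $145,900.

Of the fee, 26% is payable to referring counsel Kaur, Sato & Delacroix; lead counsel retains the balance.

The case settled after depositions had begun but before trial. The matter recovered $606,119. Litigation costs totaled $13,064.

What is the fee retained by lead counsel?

$107,966.00

Fee base (net of costs): $606,119 − $13,064 = $593,055
The matter settled after depositions had begun but before trial, so the 34% rate applies.
$593,055 × 34% = $201,638.70
$201,638.70 exceeds the $145,900 cap, so the fee is capped at $145,900.00.
Referral share: 26% of $145,900.00 = $37,934.00; lead counsel retains $145,900.00 − $37,934.00 = $107,966.00.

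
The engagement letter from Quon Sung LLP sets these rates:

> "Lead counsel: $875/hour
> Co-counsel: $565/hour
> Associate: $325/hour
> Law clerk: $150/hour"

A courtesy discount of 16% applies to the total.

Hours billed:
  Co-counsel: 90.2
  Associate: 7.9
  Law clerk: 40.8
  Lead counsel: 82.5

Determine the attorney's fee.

Lead counsel: 82.5 × $875 = $72,187.50
Co-counsel: 90.2 × $565 = $50,963.00
Associate: 7.9 × $325 = $2,567.50
Law clerk: 40.8 × $150 = $6,120.00
Subtotal: $131,838.00
Less 16% discount: −$21,094.08
Total: $131,838.00 − $21,094.08 = $110,743.92

$110,743.92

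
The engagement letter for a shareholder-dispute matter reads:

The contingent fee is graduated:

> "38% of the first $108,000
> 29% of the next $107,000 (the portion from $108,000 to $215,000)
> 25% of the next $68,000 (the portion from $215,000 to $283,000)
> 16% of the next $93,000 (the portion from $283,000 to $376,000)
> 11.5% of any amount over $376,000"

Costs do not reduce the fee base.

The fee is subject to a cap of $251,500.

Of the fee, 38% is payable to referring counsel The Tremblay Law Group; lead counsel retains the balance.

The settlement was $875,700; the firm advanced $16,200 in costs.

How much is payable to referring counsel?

$61,337.89

Fee base is the gross recovery, $875,700; costs are reimbursed separately.
First $108,000 at 38% = $41,040.00
Next $107,000 at 29% = $31,030.00
Next $68,000 at 25% = $17,000.00
Next $93,000 at 16% = $14,880.00
Remaining $499,700 at 11.5% = $57,465.50
Fee: $41,040.00 + $31,030.00 + $17,000.00 + $14,880.00 + $57,465.50 = $161,415.50
$161,415.50 is under the $251,500 cap.
Referral share: 38% of $161,415.50 = $61,337.89; lead counsel retains $161,415.50 − $61,337.89 = $100,077.61.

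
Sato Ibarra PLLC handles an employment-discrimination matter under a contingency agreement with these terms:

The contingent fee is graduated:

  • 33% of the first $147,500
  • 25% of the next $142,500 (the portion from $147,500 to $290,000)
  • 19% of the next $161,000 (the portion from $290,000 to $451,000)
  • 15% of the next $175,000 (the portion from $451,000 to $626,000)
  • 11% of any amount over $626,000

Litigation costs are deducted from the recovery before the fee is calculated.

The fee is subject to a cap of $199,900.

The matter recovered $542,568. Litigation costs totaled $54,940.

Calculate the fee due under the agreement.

Fee base (net of costs): $542,568 − $54,940 = $487,628
First $147,500 at 33% = $48,675.00
Next $142,500 at 25% = $35,625.00
Next $161,000 at 19% = $30,590.00
Remaining $36,628 at 15% = $5,494.20
Fee: $48,675.00 + $35,625.00 + $30,590.00 + $5,494.20 = $120,384.20
$120,384.20 is under the $199,900 cap.

$120,384.20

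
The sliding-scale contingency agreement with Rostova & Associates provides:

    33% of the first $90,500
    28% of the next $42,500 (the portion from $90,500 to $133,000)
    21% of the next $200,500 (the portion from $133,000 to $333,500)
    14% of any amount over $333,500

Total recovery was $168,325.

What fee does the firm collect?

$49,183.25

First $90,500 at 33% = $29,865.00
Next $42,500 at 28% = $11,900.00
Remaining $35,325 at 21% = $7,418.25
Fee: $29,865.00 + $11,900.00 + $7,418.25 = $49,183.25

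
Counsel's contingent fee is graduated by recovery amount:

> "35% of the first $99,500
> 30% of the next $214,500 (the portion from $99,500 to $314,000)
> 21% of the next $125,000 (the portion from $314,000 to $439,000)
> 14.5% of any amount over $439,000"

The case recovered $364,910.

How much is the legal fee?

First $99,500 at 35% = $34,825.00
Next $214,500 at 30% = $64,350.00
Remaining $50,910 at 21% = $10,691.10
Fee: $34,825.00 + $64,350.00 + $10,691.10 = $109,866.10

$109,866.10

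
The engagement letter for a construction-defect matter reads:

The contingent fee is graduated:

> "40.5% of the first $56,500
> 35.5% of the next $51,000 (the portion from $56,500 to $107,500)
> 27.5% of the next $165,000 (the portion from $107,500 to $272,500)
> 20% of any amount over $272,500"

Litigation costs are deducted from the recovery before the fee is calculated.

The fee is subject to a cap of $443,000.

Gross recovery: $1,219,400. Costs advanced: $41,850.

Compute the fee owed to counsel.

$267,372.50

Fee base (net of costs): $1,219,400 − $41,850 = $1,177,550
First $56,500 at 40.5% = $22,882.50
Next $51,000 at 35.5% = $18,105.00
Next $165,000 at 27.5% = $45,375.00
Remaining $905,050 at 20% = $181,010.00
Fee: $22,882.50 + $18,105.00 + $45,375.00 + $181,010.00 = $267,372.50
$267,372.50 is under the $443,000 cap.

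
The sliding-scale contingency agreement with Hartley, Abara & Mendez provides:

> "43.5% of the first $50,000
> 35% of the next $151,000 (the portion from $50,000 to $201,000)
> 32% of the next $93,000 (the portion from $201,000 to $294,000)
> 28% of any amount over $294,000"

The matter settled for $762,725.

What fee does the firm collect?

$235,603.00

First $50,000 at 43.5% = $21,750.00
Next $151,000 at 35% = $52,850.00
Next $93,000 at 32% = $29,760.00
Remaining $468,725 at 28% = $131,243.00
Fee: $21,750.00 + $52,850.00 + $29,760.00 + $131,243.00 = $235,603.00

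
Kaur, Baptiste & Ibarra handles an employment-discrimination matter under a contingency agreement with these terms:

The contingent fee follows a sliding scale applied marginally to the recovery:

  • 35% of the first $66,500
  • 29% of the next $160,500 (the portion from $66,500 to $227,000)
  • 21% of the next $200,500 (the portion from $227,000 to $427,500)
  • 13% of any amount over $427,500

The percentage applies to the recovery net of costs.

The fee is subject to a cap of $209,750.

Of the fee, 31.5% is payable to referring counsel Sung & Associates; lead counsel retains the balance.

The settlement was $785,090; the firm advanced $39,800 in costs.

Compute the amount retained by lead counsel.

$104,967.82

Fee base (net of costs): $785,090 − $39,800 = $745,290
First $66,500 at 35% = $23,275.00
Next $160,500 at 29% = $46,545.00
Next $200,500 at 21% = $42,105.00
Remaining $317,790 at 13% = $41,312.70
Fee: $23,275.00 + $46,545.00 + $42,105.00 + $41,312.70 = $153,237.70
$153,237.70 is under the $209,750 cap.
Referral share: 31.5% of $153,237.70 = $48,269.88; lead counsel retains $153,237.70 − $48,269.88 = $104,967.82.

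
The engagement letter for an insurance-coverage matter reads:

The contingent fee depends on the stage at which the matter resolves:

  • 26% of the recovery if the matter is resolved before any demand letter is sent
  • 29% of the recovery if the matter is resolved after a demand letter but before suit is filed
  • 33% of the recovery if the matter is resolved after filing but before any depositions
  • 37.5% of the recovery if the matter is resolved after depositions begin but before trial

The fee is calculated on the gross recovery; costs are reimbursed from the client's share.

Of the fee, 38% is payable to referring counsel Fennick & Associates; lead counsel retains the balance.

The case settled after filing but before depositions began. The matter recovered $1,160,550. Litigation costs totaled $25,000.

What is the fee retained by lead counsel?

$237,448.53

Fee base is the gross recovery, $1,160,550; costs are reimbursed separately.
The matter settled after filing but before depositions began, so the 33% rate applies.
$1,160,550 × 33% = $382,981.50
Referral share: 38% of $382,981.50 = $145,532.97; lead counsel retains $382,981.50 − $145,532.97 = $237,448.53.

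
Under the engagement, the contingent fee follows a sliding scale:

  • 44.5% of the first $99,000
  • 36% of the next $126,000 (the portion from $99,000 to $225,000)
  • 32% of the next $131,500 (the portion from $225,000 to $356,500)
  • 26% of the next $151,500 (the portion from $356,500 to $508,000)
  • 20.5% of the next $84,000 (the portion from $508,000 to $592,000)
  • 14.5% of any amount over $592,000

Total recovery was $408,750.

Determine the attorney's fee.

First $99,000 at 44.5% = $44,055.00
Next $126,000 at 36% = $45,360.00
Next $131,500 at 32% = $42,080.00
Remaining $52,250 at 26% = $13,585.00
Fee: $44,055.00 + $45,360.00 + $42,080.00 + $13,585.00 = $145,080.00

$145,080.00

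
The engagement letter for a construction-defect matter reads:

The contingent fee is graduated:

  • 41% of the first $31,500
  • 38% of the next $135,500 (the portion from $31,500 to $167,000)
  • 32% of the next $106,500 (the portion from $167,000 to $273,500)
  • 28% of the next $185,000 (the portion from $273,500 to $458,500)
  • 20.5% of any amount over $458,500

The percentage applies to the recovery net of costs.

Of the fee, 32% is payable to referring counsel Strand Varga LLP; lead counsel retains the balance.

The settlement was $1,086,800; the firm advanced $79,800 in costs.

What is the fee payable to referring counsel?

Fee base (net of costs): $1,086,800 − $79,800 = $1,007,000
First $31,500 at 41% = $12,915.00
Next $135,500 at 38% = $51,490.00
Next $106,500 at 32% = $34,080.00
Next $185,000 at 28% = $51,800.00
Remaining $548,500 at 20.5% = $112,442.50
Fee: $12,915.00 + $51,490.00 + $34,080.00 + $51,800.00 + $112,442.50 = $262,727.50
Referral share: 32% of $262,727.50 = $84,072.80; lead counsel retains $262,727.50 − $84,072.80 = $178,654.70.

$84,072.80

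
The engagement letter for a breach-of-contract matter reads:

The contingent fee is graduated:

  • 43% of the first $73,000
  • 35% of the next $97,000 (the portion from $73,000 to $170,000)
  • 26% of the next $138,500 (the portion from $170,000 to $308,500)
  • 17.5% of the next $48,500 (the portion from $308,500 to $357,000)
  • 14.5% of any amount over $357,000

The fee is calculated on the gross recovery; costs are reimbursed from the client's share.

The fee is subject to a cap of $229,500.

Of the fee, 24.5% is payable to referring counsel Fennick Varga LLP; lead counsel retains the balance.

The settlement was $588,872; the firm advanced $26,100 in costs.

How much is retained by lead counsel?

$108,311.50

Fee base is the gross recovery, $588,872; costs are reimbursed separately.
First $73,000 at 43% = $31,390.00
Next $97,000 at 35% = $33,950.00
Next $138,500 at 26% = $36,010.00
Next $48,500 at 17.5% = $8,487.50
Remaining $231,872 at 14.5% = $33,621.44
Fee: $31,390.00 + $33,950.00 + $36,010.00 + $8,487.50 + $33,621.44 = $143,458.94
$143,458.94 is under the $229,500 cap.
Referral share: 24.5% of $143,458.94 = $35,147.44; lead counsel retains $143,458.94 − $35,147.44 = $108,311.50.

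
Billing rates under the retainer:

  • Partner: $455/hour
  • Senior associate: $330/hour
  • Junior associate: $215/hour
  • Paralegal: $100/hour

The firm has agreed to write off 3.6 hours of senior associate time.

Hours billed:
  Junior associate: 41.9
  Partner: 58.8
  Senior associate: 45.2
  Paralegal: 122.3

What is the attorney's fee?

Partner: 58.8 × $455 = $26,754.00
Senior associate: 45.2 × $330 = $14,916.00
Junior associate: 41.9 × $215 = $9,008.50
Paralegal: 122.3 × $100 = $12,230.00
Subtotal: $62,908.50
Write-off: 3.6 × $330 = $1,188.00
Total: $62,908.50 − $1,188.00 = $61,720.50

$61,720.50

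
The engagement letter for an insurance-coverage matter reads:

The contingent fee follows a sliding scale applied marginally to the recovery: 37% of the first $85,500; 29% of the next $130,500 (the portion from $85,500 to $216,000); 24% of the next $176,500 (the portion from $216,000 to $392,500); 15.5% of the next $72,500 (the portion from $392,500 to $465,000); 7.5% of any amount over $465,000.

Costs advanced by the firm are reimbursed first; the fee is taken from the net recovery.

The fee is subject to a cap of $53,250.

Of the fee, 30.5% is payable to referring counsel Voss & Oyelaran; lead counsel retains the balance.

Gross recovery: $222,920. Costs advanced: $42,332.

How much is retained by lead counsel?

$37,008.75

Fee base (net of costs): $222,920 − $42,332 = $180,588
First $85,500 at 37% = $31,635.00
Remaining $95,088 at 29% = $27,575.52
Fee: $31,635.00 + $27,575.52 = $59,210.52
$59,210.52 exceeds the $53,250 cap, so the fee is capped at $53,250.00.
Referral share: 30.5% of $53,250.00 = $16,241.25; lead counsel retains $53,250.00 − $16,241.25 = $37,008.75.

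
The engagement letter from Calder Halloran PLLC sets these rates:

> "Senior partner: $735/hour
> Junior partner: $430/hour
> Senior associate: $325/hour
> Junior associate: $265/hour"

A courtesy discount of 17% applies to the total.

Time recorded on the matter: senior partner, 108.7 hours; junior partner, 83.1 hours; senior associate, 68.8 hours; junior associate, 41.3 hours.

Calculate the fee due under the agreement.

$123,613.56

Senior partner: 108.7 × $735 = $79,894.50
Junior partner: 83.1 × $430 = $35,733.00
Senior associate: 68.8 × $325 = $22,360.00
Junior associate: 41.3 × $265 = $10,944.50
Subtotal: $148,932.00
Less 17% discount: −$25,318.44
Total: $148,932.00 − $25,318.44 = $123,613.56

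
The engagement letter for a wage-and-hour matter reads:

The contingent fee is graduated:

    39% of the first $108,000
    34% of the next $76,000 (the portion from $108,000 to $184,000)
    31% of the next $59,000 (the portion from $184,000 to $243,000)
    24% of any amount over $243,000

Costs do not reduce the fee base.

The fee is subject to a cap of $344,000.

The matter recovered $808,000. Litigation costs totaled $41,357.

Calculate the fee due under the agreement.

$221,850.00

Fee base is the gross recovery, $808,000; costs are reimbursed separately.
First $108,000 at 39% = $42,120.00
Next $76,000 at 34% = $25,840.00
Next $59,000 at 31% = $18,290.00
Remaining $565,000 at 24% = $135,600.00
Fee: $42,120.00 + $25,840.00 + $18,290.00 + $135,600.00 = $221,850.00
$221,850.00 is under the $344,000 cap.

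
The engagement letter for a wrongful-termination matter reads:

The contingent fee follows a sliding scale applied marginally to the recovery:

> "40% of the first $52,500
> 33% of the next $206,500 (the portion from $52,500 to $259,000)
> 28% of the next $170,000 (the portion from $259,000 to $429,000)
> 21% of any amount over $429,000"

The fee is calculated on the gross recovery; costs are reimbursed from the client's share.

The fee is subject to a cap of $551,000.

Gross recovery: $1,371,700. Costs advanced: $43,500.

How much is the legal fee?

Fee base is the gross recovery, $1,371,700; costs are reimbursed separately.
First $52,500 at 40% = $21,000.00
Next $206,500 at 33% = $68,145.00
Next $170,000 at 28% = $47,600.00
Remaining $942,700 at 21% = $197,967.00
Fee: $21,000.00 + $68,145.00 + $47,600.00 + $197,967.00 = $334,712.00
$334,712.00 is under the $551,000 cap.

$334,712.00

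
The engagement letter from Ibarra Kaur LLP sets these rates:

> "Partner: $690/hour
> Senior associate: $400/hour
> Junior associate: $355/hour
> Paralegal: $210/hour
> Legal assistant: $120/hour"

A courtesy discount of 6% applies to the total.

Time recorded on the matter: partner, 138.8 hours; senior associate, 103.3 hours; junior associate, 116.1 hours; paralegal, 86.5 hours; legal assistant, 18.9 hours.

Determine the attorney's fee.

Partner: 138.8 × $690 = $95,772.00
Senior associate: 103.3 × $400 = $41,320.00
Junior associate: 116.1 × $355 = $41,215.50
Paralegal: 86.5 × $210 = $18,165.00
Legal assistant: 18.9 × $120 = $2,268.00
Subtotal: $198,740.50
Less 6% discount: −$11,924.43
Total: $198,740.50 − $11,924.43 = $186,816.07

$186,816.07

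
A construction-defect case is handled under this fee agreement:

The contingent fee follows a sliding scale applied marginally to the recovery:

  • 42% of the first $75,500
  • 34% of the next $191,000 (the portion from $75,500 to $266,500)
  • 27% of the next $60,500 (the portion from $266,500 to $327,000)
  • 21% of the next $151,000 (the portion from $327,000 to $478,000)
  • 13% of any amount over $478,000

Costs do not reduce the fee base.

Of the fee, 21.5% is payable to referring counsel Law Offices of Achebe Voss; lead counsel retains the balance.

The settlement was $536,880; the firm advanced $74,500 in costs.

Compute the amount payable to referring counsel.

Fee base is the gross recovery, $536,880; costs are reimbursed separately.
First $75,500 at 42% = $31,710.00
Next $191,000 at 34% = $64,940.00
Next $60,500 at 27% = $16,335.00
Next $151,000 at 21% = $31,710.00
Remaining $58,880 at 13% = $7,654.40
Fee: $31,710.00 + $64,940.00 + $16,335.00 + $31,710.00 + $7,654.40 = $152,349.40
Referral share: 21.5% of $152,349.40 = $32,755.12; lead counsel retains $152,349.40 − $32,755.12 = $119,594.28.

$32,755.12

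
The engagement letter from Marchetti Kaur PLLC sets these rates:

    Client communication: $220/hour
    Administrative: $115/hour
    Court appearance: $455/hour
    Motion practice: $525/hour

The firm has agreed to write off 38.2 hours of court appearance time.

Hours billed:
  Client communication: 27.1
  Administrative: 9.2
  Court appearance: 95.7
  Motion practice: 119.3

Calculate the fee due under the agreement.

Client communication: 27.1 × $220 = $5,962.00
Administrative: 9.2 × $115 = $1,058.00
Court appearance: 95.7 × $455 = $43,543.50
Motion practice: 119.3 × $525 = $62,632.50
Subtotal: $113,196.00
Write-off: 38.2 × $455 = $17,381.00
Total: $113,196.00 − $17,381.00 = $95,815.00

$95,815.00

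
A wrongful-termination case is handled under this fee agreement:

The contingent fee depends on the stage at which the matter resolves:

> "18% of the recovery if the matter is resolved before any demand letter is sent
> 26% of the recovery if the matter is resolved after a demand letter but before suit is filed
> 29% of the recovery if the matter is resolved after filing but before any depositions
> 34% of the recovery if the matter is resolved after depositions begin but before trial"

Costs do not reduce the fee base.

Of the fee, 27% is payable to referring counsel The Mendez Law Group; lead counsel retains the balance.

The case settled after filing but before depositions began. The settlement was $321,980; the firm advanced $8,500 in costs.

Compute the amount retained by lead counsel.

$68,163.17

Fee base is the gross recovery, $321,980; costs are reimbursed separately.
The matter settled after filing but before depositions began, so the 29% rate applies.
$321,980 × 29% = $93,374.20
Referral share: 27% of $93,374.20 = $25,211.03; lead counsel retains $93,374.20 − $25,211.03 = $68,163.17.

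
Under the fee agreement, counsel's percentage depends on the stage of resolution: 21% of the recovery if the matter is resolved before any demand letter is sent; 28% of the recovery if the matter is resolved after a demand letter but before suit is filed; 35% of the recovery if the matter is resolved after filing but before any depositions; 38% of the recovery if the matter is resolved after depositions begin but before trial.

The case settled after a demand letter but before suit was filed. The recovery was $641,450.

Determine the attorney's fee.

The matter settled after a demand letter but before suit was filed, so the 28% rate applies.
$641,450 × 28% = $179,606.00

$179,606.00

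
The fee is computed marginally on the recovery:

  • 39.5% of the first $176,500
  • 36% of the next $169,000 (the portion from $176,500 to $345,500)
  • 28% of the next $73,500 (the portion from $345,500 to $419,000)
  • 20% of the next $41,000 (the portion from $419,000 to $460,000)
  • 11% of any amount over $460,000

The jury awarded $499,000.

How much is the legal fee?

$163,627.50

First $176,500 at 39.5% = $69,717.50
Next $169,000 at 36% = $60,840.00
Next $73,500 at 28% = $20,580.00
Next $41,000 at 20% = $8,200.00
Remaining $39,000 at 11% = $4,290.00
Fee: $69,717.50 + $60,840.00 + $20,580.00 + $8,200.00 + $4,290.00 = $163,627.50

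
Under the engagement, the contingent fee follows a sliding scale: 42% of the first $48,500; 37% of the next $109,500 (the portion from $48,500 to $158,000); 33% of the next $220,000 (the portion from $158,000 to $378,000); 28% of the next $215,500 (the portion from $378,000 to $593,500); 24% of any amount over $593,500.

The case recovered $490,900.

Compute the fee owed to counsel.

First $48,500 at 42% = $20,370.00
Next $109,500 at 37% = $40,515.00
Next $220,000 at 33% = $72,600.00
Remaining $112,900 at 28% = $31,612.00
Fee: $20,370.00 + $40,515.00 + $72,600.00 + $31,612.00 = $165,097.00

$165,097.00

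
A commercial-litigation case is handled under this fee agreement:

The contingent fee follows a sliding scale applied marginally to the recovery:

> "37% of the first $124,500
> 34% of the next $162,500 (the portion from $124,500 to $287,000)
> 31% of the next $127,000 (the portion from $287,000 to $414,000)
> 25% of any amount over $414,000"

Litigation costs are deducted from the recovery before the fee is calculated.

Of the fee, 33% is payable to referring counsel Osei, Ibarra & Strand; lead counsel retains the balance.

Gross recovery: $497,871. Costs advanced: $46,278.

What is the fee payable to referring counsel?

Fee base (net of costs): $497,871 − $46,278 = $451,593
First $124,500 at 37% = $46,065.00
Next $162,500 at 34% = $55,250.00
Next $127,000 at 31% = $39,370.00
Remaining $37,593 at 25% = $9,398.25
Fee: $46,065.00 + $55,250.00 + $39,370.00 + $9,398.25 = $150,083.25
Referral share: 33% of $150,083.25 = $49,527.47; lead counsel retains $150,083.25 − $49,527.47 = $100,555.78.

$49,527.47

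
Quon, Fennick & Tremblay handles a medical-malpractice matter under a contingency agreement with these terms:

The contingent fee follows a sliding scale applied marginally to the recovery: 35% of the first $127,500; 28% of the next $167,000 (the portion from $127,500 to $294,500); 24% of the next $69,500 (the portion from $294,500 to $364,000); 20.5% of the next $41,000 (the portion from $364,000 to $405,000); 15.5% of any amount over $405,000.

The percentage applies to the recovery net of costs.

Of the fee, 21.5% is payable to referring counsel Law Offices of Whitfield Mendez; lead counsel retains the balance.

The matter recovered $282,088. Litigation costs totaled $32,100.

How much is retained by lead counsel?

$61,953.49

Fee base (net of costs): $282,088 − $32,100 = $249,988
First $127,500 at 35% = $44,625.00
Remaining $122,488 at 28% = $34,296.64
Fee: $44,625.00 + $34,296.64 = $78,921.64
Referral share: 21.5% of $78,921.64 = $16,968.15; lead counsel retains $78,921.64 − $16,968.15 = $61,953.49.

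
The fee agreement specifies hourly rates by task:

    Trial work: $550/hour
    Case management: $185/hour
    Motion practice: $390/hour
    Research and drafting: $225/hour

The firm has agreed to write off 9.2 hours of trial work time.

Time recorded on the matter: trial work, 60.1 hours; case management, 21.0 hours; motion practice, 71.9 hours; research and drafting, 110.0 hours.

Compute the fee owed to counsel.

$84,671.00

Trial work: 60.1 × $550 = $33,055.00
Case management: 21.0 × $185 = $3,885.00
Motion practice: 71.9 × $390 = $28,041.00
Research and drafting: 110.0 × $225 = $24,750.00
Subtotal: $89,731.00
Write-off: 9.2 × $550 = $5,060.00
Total: $89,731.00 − $5,060.00 = $84,671.00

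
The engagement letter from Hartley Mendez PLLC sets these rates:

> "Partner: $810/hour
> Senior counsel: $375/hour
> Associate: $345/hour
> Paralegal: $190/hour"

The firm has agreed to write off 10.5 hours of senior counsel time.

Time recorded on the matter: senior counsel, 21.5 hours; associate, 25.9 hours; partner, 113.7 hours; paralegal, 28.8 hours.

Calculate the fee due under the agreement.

$110,629.50

Partner: 113.7 × $810 = $92,097.00
Senior counsel: 21.5 × $375 = $8,062.50
Associate: 25.9 × $345 = $8,935.50
Paralegal: 28.8 × $190 = $5,472.00
Subtotal: $114,567.00
Write-off: 10.5 × $375 = $3,937.50
Total: $114,567.00 − $3,937.50 = $110,629.50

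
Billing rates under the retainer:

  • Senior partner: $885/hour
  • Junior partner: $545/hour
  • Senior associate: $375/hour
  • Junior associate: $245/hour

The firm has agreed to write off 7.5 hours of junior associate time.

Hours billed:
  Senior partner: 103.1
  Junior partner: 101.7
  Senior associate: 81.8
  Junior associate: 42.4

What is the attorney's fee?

$185,895.50

Senior partner: 103.1 × $885 = $91,243.50
Junior partner: 101.7 × $545 = $55,426.50
Senior associate: 81.8 × $375 = $30,675.00
Junior associate: 42.4 × $245 = $10,388.00
Subtotal: $187,733.00
Write-off: 7.5 × $245 = $1,837.50
Total: $187,733.00 − $1,837.50 = $185,895.50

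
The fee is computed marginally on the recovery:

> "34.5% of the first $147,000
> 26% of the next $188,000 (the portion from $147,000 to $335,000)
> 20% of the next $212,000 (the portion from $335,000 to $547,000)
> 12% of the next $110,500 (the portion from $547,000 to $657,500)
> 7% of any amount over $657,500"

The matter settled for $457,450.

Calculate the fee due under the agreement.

$124,085.00

First $147,000 at 34.5% = $50,715.00
Next $188,000 at 26% = $48,880.00
Remaining $122,450 at 20% = $24,490.00
Fee: $50,715.00 + $48,880.00 + $24,490.00 = $124,085.00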